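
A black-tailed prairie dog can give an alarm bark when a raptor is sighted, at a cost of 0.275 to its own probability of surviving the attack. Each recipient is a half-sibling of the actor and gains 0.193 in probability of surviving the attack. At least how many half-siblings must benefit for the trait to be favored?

r to a half-sibling = 0.25 (half-sibs share one parent — one path of length 2: r = (1/2)^2 = 1/4).
Hamilton's rule: n·r·B > C  ⇒  n > C/(r·B) = 0.275/(0.25·0.193) = 5.699.
The smallest integer exceeding 5.699 is 6.

6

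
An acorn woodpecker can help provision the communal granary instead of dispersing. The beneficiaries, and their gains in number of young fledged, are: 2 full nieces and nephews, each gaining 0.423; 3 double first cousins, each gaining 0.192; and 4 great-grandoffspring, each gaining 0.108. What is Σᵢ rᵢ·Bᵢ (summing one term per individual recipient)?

r to a full niece or nephew = 1/4 (full aunt/uncle↔niece/nephew: two paths of length 3 through the shared grandparent pair: r = 2·(1/2)^3 = 1/4).
r to a double first cousin = 0.25 (double first cousins share both grandparent pairs — four paths of length 4: r = 4·(1/2)^4 = 1/4).
r to a great-grandoffspring = 1/8 (three parent–offspring links: r = (1/2)^3 = 1/8).
Summing one r·B term per recipient: 2·0.25·0.423 + 3·0.25·0.192 + 4·0.125·0.108 = 0.4095.

0.4095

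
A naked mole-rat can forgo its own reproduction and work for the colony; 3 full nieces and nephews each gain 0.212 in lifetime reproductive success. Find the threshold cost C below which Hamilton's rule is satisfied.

r to a full niece or nephew = 0.25 (full aunt/uncle↔niece/nephew: two paths of length 3 through the shared grandparent pair: r = 2·(1/2)^3 = 1/4).
Hamilton's rule: n·r·B > C, so the trait is favored while C < n·r·B = 3·0.25·0.212 = 0.159.

0.159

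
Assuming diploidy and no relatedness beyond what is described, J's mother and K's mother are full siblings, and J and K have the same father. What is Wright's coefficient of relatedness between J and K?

Independent pedigree routes through distinct common ancestors add.
J and K are related in two ways: first cousins through their mothers (r = 1/8) and half-sibs through their shared father (r = 1/4).
r = 1/8 + 1/4 = 3/8 = 0.375.

0.375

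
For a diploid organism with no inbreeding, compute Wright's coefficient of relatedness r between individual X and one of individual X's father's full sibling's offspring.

Each parent–offspring link contributes a factor of 1/2, and independent paths through distinct common ancestors add.
First cousins share one grandparent pair — two paths of length 4: r = 2·(1/2)^4 = 1/8.

0.125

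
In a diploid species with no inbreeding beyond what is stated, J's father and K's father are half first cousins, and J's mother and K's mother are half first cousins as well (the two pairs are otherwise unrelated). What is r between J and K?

Relatedness sums over independent paths through distinct common ancestors.
J and K are related in two ways: half second cousins through their fathers (r = 1/64) and half second cousins through their mothers (r = 1/64).
r = 1/64 + 1/64 = 1/32 = 0.03125.

0.03125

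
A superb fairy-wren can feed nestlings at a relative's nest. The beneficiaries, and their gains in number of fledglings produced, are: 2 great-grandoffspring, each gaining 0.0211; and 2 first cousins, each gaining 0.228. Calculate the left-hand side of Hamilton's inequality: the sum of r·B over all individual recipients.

r to a great-grandoffspring = 0.125 (three parent–offspring links: r = (1/2)^3 = 1/8).
r to a first cousin = 1/8 (first cousins share one grandparent pair — two paths of length 4: r = 2·(1/2)^4 = 1/8).
Summing one r·B term per recipient: 2·0.125·0.0211 + 2·0.125·0.228 = 0.062275.

0.062275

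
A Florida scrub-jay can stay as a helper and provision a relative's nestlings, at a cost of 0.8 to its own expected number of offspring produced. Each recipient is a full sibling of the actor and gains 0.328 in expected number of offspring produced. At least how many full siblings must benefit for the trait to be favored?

r to a full sibling = 0.5 (full sibs share both parents — two paths of length 2: r = 2·(1/2)^2 = 1/2).
Hamilton's rule: n·r·B > C  ⇒  n > C/(r·B) = 0.8/(0.5·0.328) = 4.878.
The smallest integer exceeding 4.878 is 5.

5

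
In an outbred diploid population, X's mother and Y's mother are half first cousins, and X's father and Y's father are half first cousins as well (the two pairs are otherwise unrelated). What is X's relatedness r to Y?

0.03125

Relatedness sums over independent paths through distinct common ancestors.
X and Y are related in two ways: half second cousins through their mothers (r = 1/64) and half second cousins through their fathers (r = 1/64).
r = 1/64 + 1/64 = 1/32 = 0.03125.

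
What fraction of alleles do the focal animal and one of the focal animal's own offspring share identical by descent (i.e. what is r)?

0.5

Each parent–offspring link contributes a factor of 1/2, and independent paths through distinct common ancestors add.
One parent–offspring link: r = (1/2)^1 = 1/2.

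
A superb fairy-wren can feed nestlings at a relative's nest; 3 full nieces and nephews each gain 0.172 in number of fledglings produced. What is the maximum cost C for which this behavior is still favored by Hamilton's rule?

r to a full niece or nephew = 1/4 (full aunt/uncle↔niece/nephew: two paths of length 3 through the shared grandparent pair: r = 2·(1/2)^3 = 1/4).
Hamilton's rule: n·r·B > C, so the trait is favored while C < n·r·B = 3·0.25·0.172 = 0.129.

0.129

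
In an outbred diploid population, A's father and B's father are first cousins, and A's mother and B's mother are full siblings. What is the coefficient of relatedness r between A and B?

0.15625

Wright's path rule: contributions from independent ancestry routes add.
A and B are related in two ways: second cousins through their fathers (r = 1/32) and first cousins through their mothers (r = 1/8).
r = 1/32 + 1/8 = 0.15625.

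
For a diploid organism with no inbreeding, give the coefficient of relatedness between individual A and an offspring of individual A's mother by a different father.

0.25

Each parent–offspring link contributes a factor of 1/2, and independent paths through distinct common ancestors add.
Half-sibs share one parent — one path of length 2: r = (1/2)^2 = 1/4.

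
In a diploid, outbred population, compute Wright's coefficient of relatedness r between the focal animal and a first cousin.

0.125

First cousins share one grandparent pair — two paths of length 4: r = 2·(1/2)^4 = 1/8.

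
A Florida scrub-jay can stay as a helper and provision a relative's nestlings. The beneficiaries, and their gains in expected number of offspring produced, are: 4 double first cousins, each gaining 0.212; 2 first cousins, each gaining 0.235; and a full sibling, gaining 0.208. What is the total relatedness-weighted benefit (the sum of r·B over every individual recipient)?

0.37475

r to a double first cousin = 0.25 (double first cousins share both grandparent pairs — four paths of length 4: r = 4·(1/2)^4 = 1/4).
r to a first cousin = 0.125 (first cousins share one grandparent pair — two paths of length 4: r = 2·(1/2)^4 = 1/8).
r to a full sibling = 1/2 (full sibs share both parents — two paths of length 2: r = 2·(1/2)^2 = 1/2).
Summing one r·B term per recipient: 4·0.25·0.212 + 2·0.125·0.235 + 1·0.5·0.208 = 0.37475.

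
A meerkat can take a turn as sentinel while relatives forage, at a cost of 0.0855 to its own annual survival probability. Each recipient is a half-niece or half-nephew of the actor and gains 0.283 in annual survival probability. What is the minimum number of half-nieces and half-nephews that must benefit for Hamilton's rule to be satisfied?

r to a half-niece or half-nephew = 1/8 (half-aunt/uncle↔niece/nephew: one path of length 3: r = (1/2)^3 = 1/8).
Hamilton's rule: n·r·B > C  ⇒  n > C/(r·B) = 0.0855/(0.125·0.283) = 2.417.
The smallest integer exceeding 2.417 is 3.

3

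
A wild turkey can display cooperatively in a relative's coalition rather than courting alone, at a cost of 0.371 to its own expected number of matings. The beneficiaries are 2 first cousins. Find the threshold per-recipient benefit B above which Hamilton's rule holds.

1.484

r to a first cousin = 0.125 (first cousins share one grandparent pair — two paths of length 4: r = 2·(1/2)^4 = 1/8).
Hamilton's rule with n recipients of equal r: n·r·B > C, so B > C/(n·r) = 0.371/(2·0.125) = 1.484.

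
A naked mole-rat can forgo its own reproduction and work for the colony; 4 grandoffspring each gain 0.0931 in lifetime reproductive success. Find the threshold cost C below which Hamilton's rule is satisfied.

r to a grandoffspring = 1/4 (two parent–offspring links: r = (1/2)^2 = 1/4).
Hamilton's rule: n·r·B > C, so the trait is favored while C < n·r·B = 4·0.25·0.0931 = 0.0931.

0.0931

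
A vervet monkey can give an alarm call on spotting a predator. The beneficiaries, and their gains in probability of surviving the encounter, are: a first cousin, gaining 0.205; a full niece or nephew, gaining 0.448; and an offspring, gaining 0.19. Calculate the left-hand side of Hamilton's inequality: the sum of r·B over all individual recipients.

0.232625

r to a first cousin = 0.125 (first cousins share one grandparent pair — two paths of length 4: r = 2·(1/2)^4 = 1/8).
r to a full niece or nephew = 0.25 (full aunt/uncle↔niece/nephew: two paths of length 3 through the shared grandparent pair: r = 2·(1/2)^3 = 1/4).
r to an offspring = 0.5 (one parent–offspring link: r = (1/2)^1 = 1/2).
Summing one r·B term per recipient: 1·0.125·0.205 + 1·0.25·0.448 + 1·0.5·0.19 = 0.232625.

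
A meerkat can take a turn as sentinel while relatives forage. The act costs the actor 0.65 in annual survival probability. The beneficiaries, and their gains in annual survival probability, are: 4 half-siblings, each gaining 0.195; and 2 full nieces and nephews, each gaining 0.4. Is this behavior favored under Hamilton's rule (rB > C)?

No

Hamilton's rule: the trait is favored when the sum of r·B over every recipient exceeds the actor's cost C.
r to a half-sibling = 1/4 (half-sibs share one parent — one path of length 2: r = (1/2)^2 = 1/4).
r to a full niece or nephew = 0.25 (full aunt/uncle↔niece/nephew: two paths of length 3 through the shared grandparent pair: r = 2·(1/2)^3 = 1/4).
Summing one r·B term per recipient: 4·0.25·0.195 + 2·0.25·0.4 = 0.395.
0.395 < 0.65: the indirect benefit is less than the cost.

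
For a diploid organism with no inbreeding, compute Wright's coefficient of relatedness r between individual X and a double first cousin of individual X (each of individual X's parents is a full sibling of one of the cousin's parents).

0.25

Each parent–offspring link contributes a factor of 1/2, and independent paths through distinct common ancestors add.
Double first cousins share both grandparent pairs — four paths of length 4: r = 4·(1/2)^4 = 1/4.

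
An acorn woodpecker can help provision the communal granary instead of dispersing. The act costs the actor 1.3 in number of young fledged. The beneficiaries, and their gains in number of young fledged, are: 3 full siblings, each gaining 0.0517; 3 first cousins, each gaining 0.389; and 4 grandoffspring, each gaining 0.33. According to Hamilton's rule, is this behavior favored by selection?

Hamilton's rule: the trait is favored when the sum of r·B over every recipient exceeds the actor's cost C.
r to a full sibling = 0.5 (full sibs share both parents — two paths of length 2: r = 2·(1/2)^2 = 1/2).
r to a first cousin = 0.125 (first cousins share one grandparent pair — two paths of length 4: r = 2·(1/2)^4 = 1/8).
r to a grandoffspring = 1/4 (two parent–offspring links: r = (1/2)^2 = 1/4).
Summing one r·B term per recipient: 3·0.5·0.0517 + 3·0.125·0.389 + 4·0.25·0.33 = 0.553425.
0.553425 < 1.3: the indirect benefit is less than the cost.

No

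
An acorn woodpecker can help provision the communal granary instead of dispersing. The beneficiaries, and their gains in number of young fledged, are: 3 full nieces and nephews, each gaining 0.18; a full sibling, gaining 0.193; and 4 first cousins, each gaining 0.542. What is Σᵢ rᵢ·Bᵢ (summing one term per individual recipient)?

0.5025

r to a full niece or nephew = 0.25 (full aunt/uncle↔niece/nephew: two paths of length 3 through the shared grandparent pair: r = 2·(1/2)^3 = 1/4).
r to a full sibling = 0.5 (full sibs share both parents — two paths of length 2: r = 2·(1/2)^2 = 1/2).
r to a first cousin = 0.125 (first cousins share one grandparent pair — two paths of length 4: r = 2·(1/2)^4 = 1/8).
Summing one r·B term per recipient: 3·0.25·0.18 + 1·0.5·0.193 + 4·0.125·0.542 = 0.5025.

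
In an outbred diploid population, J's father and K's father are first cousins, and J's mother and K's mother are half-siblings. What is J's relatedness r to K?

0.09375

Independent pedigree routes through distinct common ancestors add.
J and K are related in two ways: second cousins through their fathers (r = 1/32) and half first cousins through their mothers (r = 1/16).
r = 1/32 + 1/16 = 3/32 = 0.09375.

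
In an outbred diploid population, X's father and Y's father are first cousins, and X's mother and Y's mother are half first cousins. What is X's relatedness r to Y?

With two independent routes of shared ancestry, r is the sum of the two contributions.
X and Y are related in two ways: second cousins through their fathers (r = 1/32) and half second cousins through their mothers (r = 1/64).
r = 1/32 + 1/64 = 3/64 = 0.046875.

0.046875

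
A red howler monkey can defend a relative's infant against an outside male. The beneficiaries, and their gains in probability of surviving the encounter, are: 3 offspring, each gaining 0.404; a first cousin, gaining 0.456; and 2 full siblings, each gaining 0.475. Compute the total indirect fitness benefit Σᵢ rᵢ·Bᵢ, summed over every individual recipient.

r to an offspring = 0.5 (one parent–offspring link: r = (1/2)^1 = 1/2).
r to a first cousin = 1/8 (first cousins share one grandparent pair — two paths of length 4: r = 2·(1/2)^4 = 1/8).
r to a full sibling = 1/2 (full sibs share both parents — two paths of length 2: r = 2·(1/2)^2 = 1/2).
Summing one r·B term per recipient: 3·0.5·0.404 + 1·0.125·0.456 + 2·0.5·0.475 = 1.138.

1.138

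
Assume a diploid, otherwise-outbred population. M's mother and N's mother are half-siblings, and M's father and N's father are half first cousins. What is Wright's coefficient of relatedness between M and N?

0.078125

Wright's path rule: contributions from independent ancestry routes add.
M and N are related in two ways: half first cousins through their mothers (r = 1/16) and half second cousins through their fathers (r = 1/64).
r = 1/16 + 1/64 = 5/64 = 0.078125.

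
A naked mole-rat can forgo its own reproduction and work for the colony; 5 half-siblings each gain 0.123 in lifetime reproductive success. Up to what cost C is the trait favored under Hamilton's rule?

0.15375

r to a half-sibling = 0.25 (half-sibs share one parent — one path of length 2: r = (1/2)^2 = 1/4).
Hamilton's rule: n·r·B > C, so the trait is favored while C < n·r·B = 5·0.25·0.123 = 0.15375.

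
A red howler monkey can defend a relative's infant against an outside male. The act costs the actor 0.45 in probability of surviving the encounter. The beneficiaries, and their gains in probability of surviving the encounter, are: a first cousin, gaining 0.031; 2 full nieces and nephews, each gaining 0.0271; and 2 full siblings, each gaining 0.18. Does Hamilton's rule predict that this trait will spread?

Hamilton's rule: the trait is favored when the sum of r·B over every recipient exceeds the actor's cost C.
r to a first cousin = 0.125 (first cousins share one grandparent pair — two paths of length 4: r = 2·(1/2)^4 = 1/8).
r to a full niece or nephew = 1/4 (full aunt/uncle↔niece/nephew: two paths of length 3 through the shared grandparent pair: r = 2·(1/2)^3 = 1/4).
r to a full sibling = 0.5 (full sibs share both parents — two paths of length 2: r = 2·(1/2)^2 = 1/2).
Summing one r·B term per recipient: 1·0.125·0.031 + 2·0.25·0.0271 + 2·0.5·0.18 = 0.197425.
0.197425 < 0.45: the indirect benefit is less than the cost.

No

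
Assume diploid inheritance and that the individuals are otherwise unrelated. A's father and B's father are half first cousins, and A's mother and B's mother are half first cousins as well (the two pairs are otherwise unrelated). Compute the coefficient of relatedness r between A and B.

Independent pedigree routes through distinct common ancestors add.
A and B are related in two ways: half second cousins through their fathers (r = 1/64) and half second cousins through their mothers (r = 1/64).
r = 1/64 + 1/64 = 1/32 = 0.03125.

0.03125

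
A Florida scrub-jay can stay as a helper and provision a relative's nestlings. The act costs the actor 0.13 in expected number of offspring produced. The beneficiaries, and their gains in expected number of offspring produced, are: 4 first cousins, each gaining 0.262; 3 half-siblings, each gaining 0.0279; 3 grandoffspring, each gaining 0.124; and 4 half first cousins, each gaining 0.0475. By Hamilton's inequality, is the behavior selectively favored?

Yes

Hamilton's rule: the trait is favored when the sum of r·B over every recipient exceeds the actor's cost C.
r to a first cousin = 0.125 (first cousins share one grandparent pair — two paths of length 4: r = 2·(1/2)^4 = 1/8).
r to a half-sibling = 0.25 (half-sibs share one parent — one path of length 2: r = (1/2)^2 = 1/4).
r to a grandoffspring = 1/4 (two parent–offspring links: r = (1/2)^2 = 1/4).
r to a half first cousin = 0.0625 (half first cousins share one grandparent — one path of length 4: r = (1/2)^4 = 1/16).
Summing one r·B term per recipient: 4·0.125·0.262 + 3·0.25·0.0279 + 3·0.25·0.124 + 4·0.0625·0.0475 = 0.2568.
0.2568 > 0.13: the indirect benefit exceeds the cost.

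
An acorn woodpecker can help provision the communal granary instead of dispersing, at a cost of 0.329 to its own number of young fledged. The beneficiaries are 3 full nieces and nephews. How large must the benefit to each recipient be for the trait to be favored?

0.4387

r to a full niece or nephew = 0.25 (full aunt/uncle↔niece/nephew: two paths of length 3 through the shared grandparent pair: r = 2·(1/2)^3 = 1/4).
Hamilton's rule with n recipients of equal r: n·r·B > C, so B > C/(n·r) = 0.329/(3·0.25) = 0.4387.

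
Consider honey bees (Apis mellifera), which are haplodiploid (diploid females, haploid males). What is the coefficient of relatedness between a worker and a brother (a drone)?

0.25

Her haploid brother carries none of their father's genes and a random half of their mother's genome; that half matches the maternal half of her own genome with probability 1/2: r = 1/2 · 1/2 = 1/4.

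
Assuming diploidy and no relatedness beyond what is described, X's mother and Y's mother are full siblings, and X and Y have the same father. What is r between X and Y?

Independent pedigree routes through distinct common ancestors add.
X and Y are related in two ways: first cousins through their mothers (r = 1/8) and half-sibs through their shared father (r = 1/4).
r = 1/8 + 1/4 = 3/8 = 0.375.

0.375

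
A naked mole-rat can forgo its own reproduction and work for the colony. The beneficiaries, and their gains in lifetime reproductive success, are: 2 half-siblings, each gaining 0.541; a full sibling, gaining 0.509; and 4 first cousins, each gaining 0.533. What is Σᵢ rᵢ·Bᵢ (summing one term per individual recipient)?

r to a half-sibling = 1/4 (half-sibs share one parent — one path of length 2: r = (1/2)^2 = 1/4).
r to a full sibling = 1/2 (full sibs share both parents — two paths of length 2: r = 2·(1/2)^2 = 1/2).
r to a first cousin = 0.125 (first cousins share one grandparent pair — two paths of length 4: r = 2·(1/2)^4 = 1/8).
Summing one r·B term per recipient: 2·0.25·0.541 + 1·0.5·0.509 + 4·0.125·0.533 = 0.7915.

0.7915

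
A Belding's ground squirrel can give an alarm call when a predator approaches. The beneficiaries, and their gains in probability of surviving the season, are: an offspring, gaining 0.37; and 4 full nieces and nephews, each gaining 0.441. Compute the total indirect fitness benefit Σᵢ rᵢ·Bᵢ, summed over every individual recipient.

r to an offspring = 1/2 (one parent–offspring link: r = (1/2)^1 = 1/2).
r to a full niece or nephew = 1/4 (full aunt/uncle↔niece/nephew: two paths of length 3 through the shared grandparent pair: r = 2·(1/2)^3 = 1/4).
Summing one r·B term per recipient: 1·0.5·0.37 + 4·0.25·0.441 = 0.626.

0.626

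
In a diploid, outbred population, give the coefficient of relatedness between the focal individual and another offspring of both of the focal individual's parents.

0.5

Each parent–offspring link contributes a factor of 1/2, and independent paths through distinct common ancestors add.
Full sibs share both parents — two paths of length 2: r = 2·(1/2)^2 = 1/2.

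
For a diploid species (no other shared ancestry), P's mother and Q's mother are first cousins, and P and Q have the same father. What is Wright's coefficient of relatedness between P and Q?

Relatedness sums over independent paths through distinct common ancestors.
P and Q are related in two ways: second cousins through their mothers (r = 1/32) and half-sibs through their shared father (r = 1/4).
r = 1/32 + 1/4 = 9/32 = 0.28125.

0.28125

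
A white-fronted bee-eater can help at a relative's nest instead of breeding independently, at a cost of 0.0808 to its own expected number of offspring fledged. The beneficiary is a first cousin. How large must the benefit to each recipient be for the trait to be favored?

r to a first cousin = 1/8 (first cousins share one grandparent pair — two paths of length 4: r = 2·(1/2)^4 = 1/8).
Hamilton's rule with n recipients of equal r: n·r·B > C, so B > C/(n·r) = 0.0808/(1·0.125) = 0.6464.

0.6464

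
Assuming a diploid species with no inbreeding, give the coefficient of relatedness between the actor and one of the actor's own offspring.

Each parent–offspring link contributes a factor of 1/2, and independent paths through distinct common ancestors add.
One parent–offspring link: r = (1/2)^1 = 1/2.

0.5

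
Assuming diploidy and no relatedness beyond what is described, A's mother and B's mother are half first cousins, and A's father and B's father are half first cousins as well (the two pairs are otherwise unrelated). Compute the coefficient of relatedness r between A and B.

Wright's path rule: contributions from independent ancestry routes add.
A and B are related in two ways: half second cousins through their mothers (r = 1/64) and half second cousins through their fathers (r = 1/64).
r = 1/64 + 1/64 = 0.03125.

0.03125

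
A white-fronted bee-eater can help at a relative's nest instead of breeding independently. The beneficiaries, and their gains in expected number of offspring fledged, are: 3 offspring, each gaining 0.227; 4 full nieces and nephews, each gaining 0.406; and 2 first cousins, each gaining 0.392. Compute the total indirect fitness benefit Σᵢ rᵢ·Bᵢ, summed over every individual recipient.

0.8445

r to an offspring = 1/2 (one parent–offspring link: r = (1/2)^1 = 1/2).
r to a full niece or nephew = 0.25 (full aunt/uncle↔niece/nephew: two paths of length 3 through the shared grandparent pair: r = 2·(1/2)^3 = 1/4).
r to a first cousin = 1/8 (first cousins share one grandparent pair — two paths of length 4: r = 2·(1/2)^4 = 1/8).
Summing one r·B term per recipient: 3·0.5·0.227 + 4·0.25·0.406 + 2·0.125·0.392 = 0.8445.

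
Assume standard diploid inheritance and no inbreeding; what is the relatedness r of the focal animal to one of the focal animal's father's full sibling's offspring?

0.125

Each parent–offspring link contributes a factor of 1/2, and independent paths through distinct common ancestors add.
First cousins share one grandparent pair — two paths of length 4: r = 2·(1/2)^4 = 1/8.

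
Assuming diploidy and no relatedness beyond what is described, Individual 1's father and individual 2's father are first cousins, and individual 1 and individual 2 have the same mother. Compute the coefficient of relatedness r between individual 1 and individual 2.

0.28125

Wright's path rule: contributions from independent ancestry routes add.
Individual 1 and individual 2 are related in two ways: second cousins through their fathers (r = 1/32) and half-sibs through their shared mother (r = 1/4).
r = 1/32 + 1/4 = 0.28125.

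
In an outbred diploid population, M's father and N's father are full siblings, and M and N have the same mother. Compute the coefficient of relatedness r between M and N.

0.375

Independent pedigree routes through distinct common ancestors add.
M and N are related in two ways: first cousins through their fathers (r = 1/8) and half-sibs through their shared mother (r = 1/4).
r = 1/8 + 1/4 = 0.375.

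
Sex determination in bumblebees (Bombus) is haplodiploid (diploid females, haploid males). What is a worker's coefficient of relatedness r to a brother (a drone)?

Her haploid brother carries none of their father's genes and a random half of their mother's genome; that half matches the maternal half of her own genome with probability 1/2: r = 1/2 · 1/2 = 1/4.

0.25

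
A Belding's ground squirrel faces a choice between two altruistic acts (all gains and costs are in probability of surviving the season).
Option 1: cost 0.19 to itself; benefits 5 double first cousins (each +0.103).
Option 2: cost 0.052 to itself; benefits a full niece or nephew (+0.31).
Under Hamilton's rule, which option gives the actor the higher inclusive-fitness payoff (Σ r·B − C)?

Option 2

Option 1: r to a double first cousin = 0.25.
Option 1: Σ r·B − C = (5·0.25·0.103) − 0.19 = -0.06125.
Option 2: r to a full niece or nephew = 0.25.
Option 2: Σ r·B − C = (1·0.25·0.31) − 0.052 = 0.0255.
Option 2 has the higher net inclusive-fitness payoff.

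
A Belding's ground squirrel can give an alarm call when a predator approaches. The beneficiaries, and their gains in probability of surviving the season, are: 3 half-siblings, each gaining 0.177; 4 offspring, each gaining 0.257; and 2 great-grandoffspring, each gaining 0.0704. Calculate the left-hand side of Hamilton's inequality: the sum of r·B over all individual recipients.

0.66435

r to a half-sibling = 0.25 (half-sibs share one parent — one path of length 2: r = (1/2)^2 = 1/4).
r to an offspring = 0.5 (one parent–offspring link: r = (1/2)^1 = 1/2).
r to a great-grandoffspring = 1/8 (three parent–offspring links: r = (1/2)^3 = 1/8).
Summing one r·B term per recipient: 3·0.25·0.177 + 4·0.5·0.257 + 2·0.125·0.0704 = 0.66435.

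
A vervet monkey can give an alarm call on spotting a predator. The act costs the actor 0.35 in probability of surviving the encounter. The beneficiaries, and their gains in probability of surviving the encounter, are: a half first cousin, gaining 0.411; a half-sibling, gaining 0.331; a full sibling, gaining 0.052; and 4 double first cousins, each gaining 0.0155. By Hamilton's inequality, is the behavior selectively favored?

No

Hamilton's rule: the trait is favored when the sum of r·B over every recipient exceeds the actor's cost C.
r to a half first cousin = 0.0625 (half first cousins share one grandparent — one path of length 4: r = (1/2)^4 = 1/16).
r to a half-sibling = 1/4 (half-sibs share one parent — one path of length 2: r = (1/2)^2 = 1/4).
r to a full sibling = 1/2 (full sibs share both parents — two paths of length 2: r = 2·(1/2)^2 = 1/2).
r to a double first cousin = 0.25 (double first cousins share both grandparent pairs — four paths of length 4: r = 4·(1/2)^4 = 1/4).
Summing one r·B term per recipient: 1·0.0625·0.411 + 1·0.25·0.331 + 1·0.5·0.052 + 4·0.25·0.0155 = 0.1499375.
0.1499375 < 0.35: the indirect benefit is less than the cost.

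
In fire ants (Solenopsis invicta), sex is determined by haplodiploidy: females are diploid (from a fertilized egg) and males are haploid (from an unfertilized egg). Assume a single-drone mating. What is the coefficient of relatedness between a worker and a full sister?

0.75

Haplodiploid full sisters inherit their father's entire haploid genome identically (contributing 1/2) and on average half of their mother's contribution (1/2 · 1/2 = 1/4); r = 1/2 + 1/4 = 3/4.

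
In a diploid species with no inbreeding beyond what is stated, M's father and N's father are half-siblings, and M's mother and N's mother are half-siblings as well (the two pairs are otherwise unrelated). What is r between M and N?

Relatedness sums over independent paths through distinct common ancestors.
M and N are related in two ways: half first cousins through their fathers (r = 1/16) and half first cousins through their mothers (r = 1/16).
r = 1/16 + 1/16 = 1/8 = 0.125.

0.125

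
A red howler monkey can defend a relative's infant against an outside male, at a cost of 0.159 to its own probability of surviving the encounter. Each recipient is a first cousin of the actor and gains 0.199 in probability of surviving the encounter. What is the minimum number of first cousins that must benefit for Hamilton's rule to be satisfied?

7

r to a first cousin = 1/8 (first cousins share one grandparent pair — two paths of length 4: r = 2·(1/2)^4 = 1/8).
Hamilton's rule: n·r·B > C  ⇒  n > C/(r·B) = 0.159/(0.125·0.199) = 6.392.
The smallest integer exceeding 6.392 is 7.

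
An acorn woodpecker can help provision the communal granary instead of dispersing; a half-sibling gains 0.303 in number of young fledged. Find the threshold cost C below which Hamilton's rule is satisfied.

r to a half-sibling = 1/4 (half-sibs share one parent — one path of length 2: r = (1/2)^2 = 1/4).
Hamilton's rule: n·r·B > C, so the trait is favored while C < n·r·B = 1·0.25·0.303 = 0.07575.

0.07575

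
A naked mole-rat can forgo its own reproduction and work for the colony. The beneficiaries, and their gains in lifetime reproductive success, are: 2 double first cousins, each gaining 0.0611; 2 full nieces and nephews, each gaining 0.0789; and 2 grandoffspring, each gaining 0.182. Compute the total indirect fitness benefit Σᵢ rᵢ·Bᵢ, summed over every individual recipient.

0.161

r to a double first cousin = 0.25 (double first cousins share both grandparent pairs — four paths of length 4: r = 4·(1/2)^4 = 1/4).
r to a full niece or nephew = 0.25 (full aunt/uncle↔niece/nephew: two paths of length 3 through the shared grandparent pair: r = 2·(1/2)^3 = 1/4).
r to a grandoffspring = 1/4 (two parent–offspring links: r = (1/2)^2 = 1/4).
Summing one r·B term per recipient: 2·0.25·0.0611 + 2·0.25·0.0789 + 2·0.25·0.182 = 0.161.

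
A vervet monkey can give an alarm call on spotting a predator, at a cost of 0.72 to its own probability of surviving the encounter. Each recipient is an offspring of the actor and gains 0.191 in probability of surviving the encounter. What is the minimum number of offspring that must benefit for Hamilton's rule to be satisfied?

r to an offspring = 1/2 (one parent–offspring link: r = (1/2)^1 = 1/2).
Hamilton's rule: n·r·B > C  ⇒  n > C/(r·B) = 0.72/(0.5·0.191) = 7.539.
The smallest integer exceeding 7.539 is 8.

8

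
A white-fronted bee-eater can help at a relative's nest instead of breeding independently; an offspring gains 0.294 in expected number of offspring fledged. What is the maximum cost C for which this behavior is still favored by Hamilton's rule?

0.147

r to an offspring = 1/2 (one parent–offspring link: r = (1/2)^1 = 1/2).
Hamilton's rule: n·r·B > C, so the trait is favored while C < n·r·B = 1·0.5·0.294 = 0.147.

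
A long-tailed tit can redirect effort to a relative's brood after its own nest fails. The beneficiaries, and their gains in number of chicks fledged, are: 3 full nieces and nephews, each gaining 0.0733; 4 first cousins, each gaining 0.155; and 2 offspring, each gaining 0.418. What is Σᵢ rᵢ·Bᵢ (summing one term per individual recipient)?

0.550475

r to a full niece or nephew = 1/4 (full aunt/uncle↔niece/nephew: two paths of length 3 through the shared grandparent pair: r = 2·(1/2)^3 = 1/4).
r to a first cousin = 0.125 (first cousins share one grandparent pair — two paths of length 4: r = 2·(1/2)^4 = 1/8).
r to an offspring = 1/2 (one parent–offspring link: r = (1/2)^1 = 1/2).
Summing one r·B term per recipient: 3·0.25·0.0733 + 4·0.125·0.155 + 2·0.5·0.418 = 0.550475.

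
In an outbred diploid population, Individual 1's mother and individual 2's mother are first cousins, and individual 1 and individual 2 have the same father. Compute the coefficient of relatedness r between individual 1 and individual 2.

Independent pedigree routes through distinct common ancestors add.
Individual 1 and individual 2 are related in two ways: second cousins through their mothers (r = 1/32) and half-sibs through their shared father (r = 1/4).
r = 1/32 + 1/4 = 9/32 = 0.28125.

0.28125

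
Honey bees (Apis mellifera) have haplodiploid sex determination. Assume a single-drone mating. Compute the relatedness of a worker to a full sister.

Haplodiploid full sisters inherit their father's entire haploid genome identically (contributing 1/2) and on average half of their mother's contribution (1/2 · 1/2 = 1/4); r = 1/2 + 1/4 = 3/4.

0.75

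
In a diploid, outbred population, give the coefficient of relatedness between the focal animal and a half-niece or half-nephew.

Each parent–offspring link contributes a factor of 1/2, and independent paths through distinct common ancestors add.
Half-aunt/uncle↔niece/nephew: one path of length 3: r = (1/2)^3 = 1/8.

0.125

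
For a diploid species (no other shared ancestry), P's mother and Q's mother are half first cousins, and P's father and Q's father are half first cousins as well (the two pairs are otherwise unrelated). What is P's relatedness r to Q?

Wright's path rule: contributions from independent ancestry routes add.
P and Q are related in two ways: half second cousins through their mothers (r = 1/64) and half second cousins through their fathers (r = 1/64).
r = 1/64 + 1/64 = 0.03125.

0.03125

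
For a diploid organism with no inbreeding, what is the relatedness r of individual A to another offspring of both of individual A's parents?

0.5

Each parent–offspring link contributes a factor of 1/2, and independent paths through distinct common ancestors add.
Full sibs share both parents — two paths of length 2: r = 2·(1/2)^2 = 1/2.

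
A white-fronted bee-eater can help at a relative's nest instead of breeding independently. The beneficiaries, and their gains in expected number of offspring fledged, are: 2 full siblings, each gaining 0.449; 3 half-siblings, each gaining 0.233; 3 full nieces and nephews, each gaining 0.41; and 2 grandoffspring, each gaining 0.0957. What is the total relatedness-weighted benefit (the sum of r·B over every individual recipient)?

r to a full sibling = 1/2 (full sibs share both parents — two paths of length 2: r = 2·(1/2)^2 = 1/2).
r to a half-sibling = 0.25 (half-sibs share one parent — one path of length 2: r = (1/2)^2 = 1/4).
r to a full niece or nephew = 0.25 (full aunt/uncle↔niece/nephew: two paths of length 3 through the shared grandparent pair: r = 2·(1/2)^3 = 1/4).
r to a grandoffspring = 1/4 (two parent–offspring links: r = (1/2)^2 = 1/4).
Summing one r·B term per recipient: 2·0.5·0.449 + 3·0.25·0.233 + 3·0.25·0.41 + 2·0.25·0.0957 = 0.9791.

0.9791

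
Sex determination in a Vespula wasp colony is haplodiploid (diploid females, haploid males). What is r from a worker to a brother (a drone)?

Her haploid brother carries none of their father's genes and a random half of their mother's genome; that half matches the maternal half of her own genome with probability 1/2: r = 1/2 · 1/2 = 1/4.

0.25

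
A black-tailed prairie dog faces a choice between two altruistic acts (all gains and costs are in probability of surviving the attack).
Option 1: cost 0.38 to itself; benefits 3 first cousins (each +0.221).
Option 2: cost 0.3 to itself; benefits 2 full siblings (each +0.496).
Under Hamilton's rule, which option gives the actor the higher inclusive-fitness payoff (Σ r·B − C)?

Option 2

Option 1: r to a first cousin = 0.125.
Option 1: Σ r·B − C = (3·0.125·0.221) − 0.38 = -0.297125.
Option 2: r to a full sibling = 0.5.
Option 2: Σ r·B − C = (2·0.5·0.496) − 0.3 = 0.196.
Option 2 has the higher net inclusive-fitness payoff.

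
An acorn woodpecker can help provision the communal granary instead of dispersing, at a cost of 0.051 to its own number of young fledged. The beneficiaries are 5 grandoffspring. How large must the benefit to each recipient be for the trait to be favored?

r to a grandoffspring = 0.25 (two parent–offspring links: r = (1/2)^2 = 1/4).
Hamilton's rule with n recipients of equal r: n·r·B > C, so B > C/(n·r) = 0.051/(5·0.25) = 0.0408.

0.0408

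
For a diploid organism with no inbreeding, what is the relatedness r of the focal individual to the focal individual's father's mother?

Each parent–offspring link contributes a factor of 1/2, and independent paths through distinct common ancestors add.
Two parent–offspring links: r = (1/2)^2 = 1/4.

0.25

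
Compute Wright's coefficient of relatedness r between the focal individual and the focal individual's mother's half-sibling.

0.125

Each parent–offspring link contributes a factor of 1/2, and independent paths through distinct common ancestors add.
Half-aunt/uncle↔niece/nephew: one path of length 3: r = (1/2)^3 = 1/8.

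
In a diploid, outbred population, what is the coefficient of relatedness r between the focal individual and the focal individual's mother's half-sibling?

0.125

Each parent–offspring link contributes a factor of 1/2, and independent paths through distinct common ancestors add.
Half-aunt/uncle↔niece/nephew: one path of length 3: r = (1/2)^3 = 1/8.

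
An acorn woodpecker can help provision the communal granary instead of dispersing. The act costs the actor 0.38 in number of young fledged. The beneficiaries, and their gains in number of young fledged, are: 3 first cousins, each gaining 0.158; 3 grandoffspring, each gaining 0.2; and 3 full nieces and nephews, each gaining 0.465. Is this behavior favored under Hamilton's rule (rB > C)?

Yes

Hamilton's rule: the trait is favored when the sum of r·B over every recipient exceeds the actor's cost C.
r to a first cousin = 1/8 (first cousins share one grandparent pair — two paths of length 4: r = 2·(1/2)^4 = 1/8).
r to a grandoffspring = 0.25 (two parent–offspring links: r = (1/2)^2 = 1/4).
r to a full niece or nephew = 0.25 (full aunt/uncle↔niece/nephew: two paths of length 3 through the shared grandparent pair: r = 2·(1/2)^3 = 1/4).
Summing one r·B term per recipient: 3·0.125·0.158 + 3·0.25·0.2 + 3·0.25·0.465 = 0.558.
0.558 > 0.38: the indirect benefit exceeds the cost.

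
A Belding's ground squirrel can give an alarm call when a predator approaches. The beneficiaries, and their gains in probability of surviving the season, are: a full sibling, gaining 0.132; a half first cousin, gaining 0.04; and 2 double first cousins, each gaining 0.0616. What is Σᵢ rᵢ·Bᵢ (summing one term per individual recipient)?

r to a full sibling = 0.5 (full sibs share both parents — two paths of length 2: r = 2·(1/2)^2 = 1/2).
r to a half first cousin = 0.0625 (half first cousins share one grandparent — one path of length 4: r = (1/2)^4 = 1/16).
r to a double first cousin = 0.25 (double first cousins share both grandparent pairs — four paths of length 4: r = 4·(1/2)^4 = 1/4).
Summing one r·B term per recipient: 1·0.5·0.132 + 1·0.0625·0.04 + 2·0.25·0.0616 = 0.0993.

0.0993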